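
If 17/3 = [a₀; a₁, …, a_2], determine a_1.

Apply division with remainder until the remainder is 0:
⌊17/3⌋ = 5, remainder 2
⌊3/2⌋ = 1, remainder 1

1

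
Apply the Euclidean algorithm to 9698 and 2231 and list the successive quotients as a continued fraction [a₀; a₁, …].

[4; 2, 1, 7, 1, 1, 45]

Repeatedly divide and take the remainder:
9698 = 4·2231 + 774, so a_0 = 4
2231 = 2·774 + 683, so a_1 = 2
774 = 1·683 + 91, so a_2 = 1
683 = 7·91 + 46, so a_3 = 7
91 = 1·46 + 45, so a_4 = 1
46 = 1·45 + 1, so a_5 = 1
45 = 45·1 + 0, so a_6 = 45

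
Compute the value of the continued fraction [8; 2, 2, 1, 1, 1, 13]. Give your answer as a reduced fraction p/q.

2181/259

a_0 = 8: 8/1
a_1 = 2: 17/2
a_2 = 2: 42/5
a_3 = 1: 59/7
a_4 = 1: 101/12
a_5 = 1: 160/19
a_6 = 13: 2181/259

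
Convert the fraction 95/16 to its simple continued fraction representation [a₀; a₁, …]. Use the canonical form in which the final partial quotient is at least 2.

Repeatedly divide and take the remainder:
⌊95/16⌋ = 5, remainder 15
⌊16/15⌋ = 1, remainder 1
⌊15/1⌋ = 15, remainder 0

[5; 1, 15]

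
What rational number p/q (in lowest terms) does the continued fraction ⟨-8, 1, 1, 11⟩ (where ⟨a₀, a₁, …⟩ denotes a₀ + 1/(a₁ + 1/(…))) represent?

-172/23

Work from the innermost term outward:
Start with 11.
1 + 1/(11/1) = 1 + 1/11 = 12/11
1 + 1/(12/11) = 1 + 11/12 = 23/12
-8 + 1/(23/12) = -8 + 12/23 = -172/23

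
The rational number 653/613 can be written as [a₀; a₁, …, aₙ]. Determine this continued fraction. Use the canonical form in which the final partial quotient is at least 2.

[1; 15, 3, 13]

653 ÷ 613 → quotient 1, remainder 40
613 ÷ 40 → quotient 15, remainder 13
40 ÷ 13 → quotient 3, remainder 1
13 ÷ 1 → quotient 13, remainder 0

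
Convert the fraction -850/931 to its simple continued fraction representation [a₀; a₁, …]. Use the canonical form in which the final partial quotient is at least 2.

Apply division with remainder until the remainder is 0:
-850 ÷ 931 → quotient -1, remainder 81
931 ÷ 81 → quotient 11, remainder 40
81 ÷ 40 → quotient 2, remainder 1
40 ÷ 1 → quotient 40, remainder 0

[-1; 11, 2, 40]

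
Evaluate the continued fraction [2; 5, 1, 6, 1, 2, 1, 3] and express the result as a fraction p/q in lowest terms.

1478/681

Use the convergent recurrence hₖ = aₖ·hₖ₋₁ + hₖ₋₂ (and likewise for the denominators kₖ):
a_0 = 2: 2/1
a_1 = 5: 11/5
a_2 = 1: 13/6
a_3 = 6: 89/41
a_4 = 1: 102/47
a_5 = 2: 293/135
a_6 = 1: 395/182
a_7 = 3: 1478/681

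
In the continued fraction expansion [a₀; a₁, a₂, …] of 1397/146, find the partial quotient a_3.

3

Run the Euclidean algorithm, recording each quotient:
1397 = 9·146 + 83, so a_0 = 9
146 = 1·83 + 63, so a_1 = 1
83 = 1·63 + 20, so a_2 = 1
63 = 3·20 + 3, so a_3 = 3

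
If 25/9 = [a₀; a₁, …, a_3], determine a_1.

1

25 = 2·9 + 7, so a_0 = 2
9 = 1·7 + 2, so a_1 = 1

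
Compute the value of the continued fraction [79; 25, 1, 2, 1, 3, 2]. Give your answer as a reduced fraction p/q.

69159/875

a_0 = 79: 79/1
a_1 = 25: 1976/25
a_2 = 1: 2055/26
a_3 = 2: 6086/77
a_4 = 1: 8141/103
a_5 = 3: 30509/386
a_6 = 2: 69159/875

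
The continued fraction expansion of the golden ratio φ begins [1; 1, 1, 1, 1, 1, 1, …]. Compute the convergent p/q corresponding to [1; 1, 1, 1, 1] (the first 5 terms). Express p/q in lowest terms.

Start with 1.
1 + 1/(1/1) = 1 + 1/1 = 2/1
1 + 1/(2/1) = 1 + 1/2 = 3/2
1 + 1/(3/2) = 1 + 2/3 = 5/3
1 + 1/(5/3) = 1 + 3/5 = 8/5

8/5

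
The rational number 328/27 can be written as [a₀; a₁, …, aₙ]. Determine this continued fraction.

328 ÷ 27 → quotient 12, remainder 4
27 ÷ 4 → quotient 6, remainder 3
4 ÷ 3 → quotient 1, remainder 1
3 ÷ 1 → quotient 3, remainder 0

[12; 6, 1, 3]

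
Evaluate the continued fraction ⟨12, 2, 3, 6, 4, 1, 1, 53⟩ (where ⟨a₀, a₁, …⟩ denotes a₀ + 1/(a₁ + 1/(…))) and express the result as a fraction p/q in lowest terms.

272963/21957

a_0 = 12: 12/1
a_1 = 2: 25/2
a_2 = 3: 87/7
a_3 = 6: 547/44
a_4 = 4: 2275/183
a_5 = 1: 2822/227
a_6 = 1: 5097/410
a_7 = 53: 272963/21957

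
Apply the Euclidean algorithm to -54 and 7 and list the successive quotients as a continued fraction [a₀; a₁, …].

[-8; 3, 2]

Run the Euclidean algorithm, recording each quotient:
-54 = -8·7 + 2, so a_0 = -8
7 = 3·2 + 1, so a_1 = 3
2 = 2·1 + 0, so a_2 = 2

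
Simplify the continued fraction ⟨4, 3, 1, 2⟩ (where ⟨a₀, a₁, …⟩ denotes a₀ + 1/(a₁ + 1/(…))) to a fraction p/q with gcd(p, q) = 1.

a_0 = 4: 4/1
a_1 = 3: 13/3
a_2 = 1: 17/4
a_3 = 2: 47/11

47/11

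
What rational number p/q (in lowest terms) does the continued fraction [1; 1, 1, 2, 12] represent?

99/62

Start with 12.
2 + 1/(12/1) = 2 + 1/12 = 25/12
1 + 1/(25/12) = 1 + 12/25 = 37/25
1 + 1/(37/25) = 1 + 25/37 = 62/37
1 + 1/(62/37) = 1 + 37/62 = 99/62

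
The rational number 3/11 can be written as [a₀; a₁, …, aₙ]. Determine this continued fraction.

3 = 0·11 + 3, so a_0 = 0
11 = 3·3 + 2, so a_1 = 3
3 = 1·2 + 1, so a_2 = 1
2 = 2·1 + 0, so a_3 = 2

[0; 3, 1, 2]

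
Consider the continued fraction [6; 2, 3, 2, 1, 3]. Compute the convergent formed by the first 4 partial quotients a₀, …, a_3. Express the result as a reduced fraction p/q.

103/16

Start with 2.
3 + 1/(2/1) = 3 + 1/2 = 7/2
2 + 1/(7/2) = 2 + 2/7 = 16/7
6 + 1/(16/7) = 6 + 7/16 = 103/16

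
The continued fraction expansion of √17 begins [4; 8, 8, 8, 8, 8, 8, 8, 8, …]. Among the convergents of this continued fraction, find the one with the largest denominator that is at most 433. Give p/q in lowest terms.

268/65

List convergents until the denominator exceeds the bound:
a_0 = 4: 4/1  (≤ bound)
a_1 = 8: 33/8  (≤ bound)
a_2 = 8: 268/65  (≤ bound)
a_3 = 8: 2177/528  (> 433, stop)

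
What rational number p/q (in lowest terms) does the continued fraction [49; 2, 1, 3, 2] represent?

1234/25

Build up convergents one term at a time:
a_0 = 49: 49/1
a_1 = 2: 99/2
a_2 = 1: 148/3
a_3 = 3: 543/11
a_4 = 2: 1234/25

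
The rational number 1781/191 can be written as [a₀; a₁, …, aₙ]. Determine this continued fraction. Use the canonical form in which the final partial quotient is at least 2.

[9; 3, 12, 2, 2]

1781 ÷ 191 → quotient 9, remainder 62
191 ÷ 62 → quotient 3, remainder 5
62 ÷ 5 → quotient 12, remainder 2
5 ÷ 2 → quotient 2, remainder 1
2 ÷ 1 → quotient 2, remainder 0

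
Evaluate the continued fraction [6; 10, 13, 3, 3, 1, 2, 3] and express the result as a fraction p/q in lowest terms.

98936/16221

Starting at the tail and folding back:
Start with 3.
2 + 1/(3/1) = 2 + 1/3 = 7/3
1 + 1/(7/3) = 1 + 3/7 = 10/7
3 + 1/(10/7) = 3 + 7/10 = 37/10
3 + 1/(37/10) = 3 + 10/37 = 121/37
13 + 1/(121/37) = 13 + 37/121 = 1610/121
10 + 1/(1610/121) = 10 + 121/1610 = 16221/1610
6 + 1/(16221/1610) = 6 + 1610/16221 = 98936/16221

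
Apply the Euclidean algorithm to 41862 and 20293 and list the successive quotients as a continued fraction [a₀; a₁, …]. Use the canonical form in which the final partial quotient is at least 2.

[2; 15, 1, 9, 2, 1, 2, 15]

Apply division with remainder until the remainder is 0:
41862 ÷ 20293 → quotient 2, remainder 1276
20293 ÷ 1276 → quotient 15, remainder 1153
1276 ÷ 1153 → quotient 1, remainder 123
1153 ÷ 123 → quotient 9, remainder 46
123 ÷ 46 → quotient 2, remainder 31
46 ÷ 31 → quotient 1, remainder 15
31 ÷ 15 → quotient 2, remainder 1
15 ÷ 1 → quotient 15, remainder 0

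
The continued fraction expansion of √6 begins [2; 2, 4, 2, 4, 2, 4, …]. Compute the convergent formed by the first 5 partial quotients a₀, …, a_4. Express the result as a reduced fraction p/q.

218/89

Starting at the tail and folding back:
Start with 4.
2 + 1/(4/1) = 2 + 1/4 = 9/4
4 + 1/(9/4) = 4 + 4/9 = 40/9
2 + 1/(40/9) = 2 + 9/40 = 89/40
2 + 1/(89/40) = 2 + 40/89 = 218/89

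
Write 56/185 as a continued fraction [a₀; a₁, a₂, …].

Run the Euclidean algorithm, recording each quotient:
56 ÷ 185 → quotient 0, remainder 56
185 ÷ 56 → quotient 3, remainder 17
56 ÷ 17 → quotient 3, remainder 5
17 ÷ 5 → quotient 3, remainder 2
5 ÷ 2 → quotient 2, remainder 1
2 ÷ 1 → quotient 2, remainder 0

[0; 3, 3, 3, 2, 2]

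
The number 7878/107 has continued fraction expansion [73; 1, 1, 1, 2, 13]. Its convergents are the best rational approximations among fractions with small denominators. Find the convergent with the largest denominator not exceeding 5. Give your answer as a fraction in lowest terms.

List convergents until the denominator exceeds the bound:
a_0 = 73: 73/1  (≤ bound)
a_1 = 1: 74/1  (≤ bound)
a_2 = 1: 147/2  (≤ bound)
a_3 = 1: 221/3  (≤ bound)
a_4 = 2: 589/8  (> 5, stop)

221/3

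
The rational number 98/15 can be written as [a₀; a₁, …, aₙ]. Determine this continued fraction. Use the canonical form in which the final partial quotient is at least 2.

[6; 1, 1, 7]

Repeatedly divide and take the remainder:
98 = 6·15 + 8, so a_0 = 6
15 = 1·8 + 7, so a_1 = 1
8 = 1·7 + 1, so a_2 = 1
7 = 7·1 + 0, so a_3 = 7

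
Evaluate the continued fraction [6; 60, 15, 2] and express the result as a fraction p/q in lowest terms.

11203/1862

Start with 2.
15 + 1/(2/1) = 15 + 1/2 = 31/2
60 + 1/(31/2) = 60 + 2/31 = 1862/31
6 + 1/(1862/31) = 6 + 31/1862 = 11203/1862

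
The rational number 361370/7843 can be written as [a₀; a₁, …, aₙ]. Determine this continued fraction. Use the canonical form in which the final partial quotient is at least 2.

361370 = 46·7843 + 592, so a_0 = 46
7843 = 13·592 + 147, so a_1 = 13
592 = 4·147 + 4, so a_2 = 4
147 = 36·4 + 3, so a_3 = 36
4 = 1·3 + 1, so a_4 = 1
3 = 3·1 + 0, so a_5 = 3

[46; 13, 4, 36, 1, 3]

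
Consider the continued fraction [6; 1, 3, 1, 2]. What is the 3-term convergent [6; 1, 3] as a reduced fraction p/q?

Start with 3.
1 + 1/(3/1) = 1 + 1/3 = 4/3
6 + 1/(4/3) = 6 + 3/4 = 27/4

27/4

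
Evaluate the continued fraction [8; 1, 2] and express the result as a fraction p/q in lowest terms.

26/3

Start with 2.
1 + 1/(2/1) = 1 + 1/2 = 3/2
8 + 1/(3/2) = 8 + 2/3 = 26/3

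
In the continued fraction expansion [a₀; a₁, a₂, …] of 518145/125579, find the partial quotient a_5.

Apply division with remainder until the remainder is 0:
518145 ÷ 125579 → quotient 4, remainder 15829
125579 ÷ 15829 → quotient 7, remainder 14776
15829 ÷ 14776 → quotient 1, remainder 1053
14776 ÷ 1053 → quotient 14, remainder 34
1053 ÷ 34 → quotient 30, remainder 33
34 ÷ 33 → quotient 1, remainder 1

1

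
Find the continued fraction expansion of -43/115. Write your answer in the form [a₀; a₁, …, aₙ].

⌊-43/115⌋ = -1, remainder 72
⌊115/72⌋ = 1, remainder 43
⌊72/43⌋ = 1, remainder 29
⌊43/29⌋ = 1, remainder 14
⌊29/14⌋ = 2, remainder 1
⌊14/1⌋ = 14, remainder 0

[-1; 1, 1, 1, 2, 14]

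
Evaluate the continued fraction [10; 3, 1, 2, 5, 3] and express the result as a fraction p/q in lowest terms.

1931/188

Work from the innermost term outward:
Start with 3.
5 + 1/(3/1) = 5 + 1/3 = 16/3
2 + 1/(16/3) = 2 + 3/16 = 35/16
1 + 1/(35/16) = 1 + 16/35 = 51/35
3 + 1/(51/35) = 3 + 35/51 = 188/51
10 + 1/(188/51) = 10 + 51/188 = 1931/188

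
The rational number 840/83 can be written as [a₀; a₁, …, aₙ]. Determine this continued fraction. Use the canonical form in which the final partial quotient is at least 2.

[10; 8, 3, 3]

⌊840/83⌋ = 10, remainder 10
⌊83/10⌋ = 8, remainder 3
⌊10/3⌋ = 3, remainder 1
⌊3/1⌋ = 3, remainder 0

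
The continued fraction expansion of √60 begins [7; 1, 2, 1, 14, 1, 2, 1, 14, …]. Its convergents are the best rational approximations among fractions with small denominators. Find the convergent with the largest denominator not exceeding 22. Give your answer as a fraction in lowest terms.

List convergents until the denominator exceeds the bound:
a_0 = 7: 7/1  (≤ bound)
a_1 = 1: 8/1  (≤ bound)
a_2 = 2: 23/3  (≤ bound)
a_3 = 1: 31/4  (≤ bound)
a_4 = 14: 457/59  (> 22, stop)

31/4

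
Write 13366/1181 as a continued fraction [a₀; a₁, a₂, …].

[11; 3, 6, 1, 2, 3, 2, 2]

13366 = 11·1181 + 375, so a_0 = 11
1181 = 3·375 + 56, so a_1 = 3
375 = 6·56 + 39, so a_2 = 6
56 = 1·39 + 17, so a_3 = 1
39 = 2·17 + 5, so a_4 = 2
17 = 3·5 + 2, so a_5 = 3
5 = 2·2 + 1, so a_6 = 2
2 = 2·1 + 0, so a_7 = 2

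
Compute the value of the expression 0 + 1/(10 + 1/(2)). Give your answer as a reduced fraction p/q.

2/21

Start with 2.
10 + 1/(2/1) = 10 + 1/2 = 21/2
0 + 1/(21/2) = 0 + 2/21 = 2/21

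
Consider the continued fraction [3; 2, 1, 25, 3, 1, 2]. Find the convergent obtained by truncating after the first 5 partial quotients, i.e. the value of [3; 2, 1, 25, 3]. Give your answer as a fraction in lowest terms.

Compute successive convergents:
a_0 = 3: 3/1
a_1 = 2: 7/2
a_2 = 1: 10/3
a_3 = 25: 257/77
a_4 = 3: 781/234

781/234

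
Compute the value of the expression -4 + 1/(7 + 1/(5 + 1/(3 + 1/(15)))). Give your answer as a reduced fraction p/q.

Start with 15.
3 + 1/(15/1) = 3 + 1/15 = 46/15
5 + 1/(46/15) = 5 + 15/46 = 245/46
7 + 1/(245/46) = 7 + 46/245 = 1761/245
-4 + 1/(1761/245) = -4 + 245/1761 = -6799/1761

-6799/1761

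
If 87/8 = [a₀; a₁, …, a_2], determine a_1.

Run the Euclidean algorithm, recording each quotient:
⌊87/8⌋ = 10, remainder 7
⌊8/7⌋ = 1, remainder 1

1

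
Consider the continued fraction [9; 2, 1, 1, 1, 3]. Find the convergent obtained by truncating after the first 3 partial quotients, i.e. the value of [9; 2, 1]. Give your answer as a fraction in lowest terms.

Build up convergents one term at a time:
a_0 = 9: 9/1
a_1 = 2: 19/2
a_2 = 1: 28/3

28/3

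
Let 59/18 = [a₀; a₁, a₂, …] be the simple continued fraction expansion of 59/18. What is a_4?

Repeatedly divide and take the remainder:
59 = 3·18 + 5, so a_0 = 3
18 = 3·5 + 3, so a_1 = 3
5 = 1·3 + 2, so a_2 = 1
3 = 1·2 + 1, so a_3 = 1
2 = 2·1 + 0, so a_4 = 2

2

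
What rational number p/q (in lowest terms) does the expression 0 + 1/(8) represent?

1/8

Start with 8.
0 + 1/(8/1) = 0 + 1/8 = 1/8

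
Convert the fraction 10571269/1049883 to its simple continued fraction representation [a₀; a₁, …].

[10; 14, 2, 37, 30, 6, 2, 2]

10571269 ÷ 1049883 → quotient 10, remainder 72439
1049883 ÷ 72439 → quotient 14, remainder 35737
72439 ÷ 35737 → quotient 2, remainder 965
35737 ÷ 965 → quotient 37, remainder 32
965 ÷ 32 → quotient 30, remainder 5
32 ÷ 5 → quotient 6, remainder 2
5 ÷ 2 → quotient 2, remainder 1
2 ÷ 1 → quotient 2, remainder 0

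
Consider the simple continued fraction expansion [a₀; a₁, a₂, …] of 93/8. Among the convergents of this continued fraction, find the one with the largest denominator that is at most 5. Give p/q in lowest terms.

35/3

a_0 = 11: 11/1  (≤ bound)
a_1 = 1: 12/1  (≤ bound)
a_2 = 1: 23/2  (≤ bound)
a_3 = 1: 35/3  (≤ bound)
a_4 = 2: 93/8  (> 5, stop)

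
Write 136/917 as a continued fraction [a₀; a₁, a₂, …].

[0; 6, 1, 2, 1, 7, 1, 3]

136 ÷ 917 → quotient 0, remainder 136
917 ÷ 136 → quotient 6, remainder 101
136 ÷ 101 → quotient 1, remainder 35
101 ÷ 35 → quotient 2, remainder 31
35 ÷ 31 → quotient 1, remainder 4
31 ÷ 4 → quotient 7, remainder 3
4 ÷ 3 → quotient 1, remainder 1
3 ÷ 1 → quotient 3, remainder 0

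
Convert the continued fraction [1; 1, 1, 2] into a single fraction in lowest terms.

8/5

Work from the innermost term outward:
Start with 2.
1 + 1/(2/1) = 1 + 1/2 = 3/2
1 + 1/(3/2) = 1 + 2/3 = 5/3
1 + 1/(5/3) = 1 + 3/5 = 8/5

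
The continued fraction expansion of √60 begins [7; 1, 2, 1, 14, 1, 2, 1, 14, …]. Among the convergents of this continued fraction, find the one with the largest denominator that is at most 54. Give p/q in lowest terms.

31/4

List convergents until the denominator exceeds the bound:
a_0 = 7: 7/1  (≤ bound)
a_1 = 1: 8/1  (≤ bound)
a_2 = 2: 23/3  (≤ bound)
a_3 = 1: 31/4  (≤ bound)
a_4 = 14: 457/59  (> 54, stop)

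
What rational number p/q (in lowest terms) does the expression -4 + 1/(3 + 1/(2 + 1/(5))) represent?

-141/38

Compute successive convergents:
a_0 = -4: -4/1
a_1 = 3: -11/3
a_2 = 2: -26/7
a_3 = 5: -141/38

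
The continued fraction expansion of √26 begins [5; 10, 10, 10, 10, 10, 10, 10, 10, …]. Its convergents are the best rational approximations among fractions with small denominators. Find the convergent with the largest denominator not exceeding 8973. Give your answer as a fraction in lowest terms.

a_0 = 5: 5/1  (≤ bound)
a_1 = 10: 51/10  (≤ bound)
a_2 = 10: 515/101  (≤ bound)
a_3 = 10: 5201/1020  (≤ bound)
a_4 = 10: 52525/10301  (> 8973, stop)

5201/1020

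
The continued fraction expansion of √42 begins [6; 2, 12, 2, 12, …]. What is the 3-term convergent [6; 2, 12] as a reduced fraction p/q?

Start with 12.
2 + 1/(12/1) = 2 + 1/12 = 25/12
6 + 1/(25/12) = 6 + 12/25 = 162/25

162/25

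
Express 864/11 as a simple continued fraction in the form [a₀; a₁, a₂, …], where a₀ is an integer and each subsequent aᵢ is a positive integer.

[78; 1, 1, 5]

864 ÷ 11 → quotient 78, remainder 6
11 ÷ 6 → quotient 1, remainder 5
6 ÷ 5 → quotient 1, remainder 1
5 ÷ 1 → quotient 5, remainder 0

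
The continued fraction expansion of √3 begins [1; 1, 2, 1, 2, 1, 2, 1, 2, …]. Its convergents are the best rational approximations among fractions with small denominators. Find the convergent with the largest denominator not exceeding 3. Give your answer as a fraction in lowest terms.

List convergents until the denominator exceeds the bound:
a_0 = 1: 1/1  (≤ bound)
a_1 = 1: 2/1  (≤ bound)
a_2 = 2: 5/3  (≤ bound)
a_3 = 1: 7/4  (> 3, stop)

5/3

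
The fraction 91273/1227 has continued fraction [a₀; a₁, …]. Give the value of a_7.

91273 ÷ 1227 → quotient 74, remainder 475
1227 ÷ 475 → quotient 2, remainder 277
475 ÷ 277 → quotient 1, remainder 198
277 ÷ 198 → quotient 1, remainder 79
198 ÷ 79 → quotient 2, remainder 40
79 ÷ 40 → quotient 1, remainder 39
40 ÷ 39 → quotient 1, remainder 1
39 ÷ 1 → quotient 39, remainder 0

39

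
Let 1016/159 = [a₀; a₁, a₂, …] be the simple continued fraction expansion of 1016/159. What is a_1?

2

1016 ÷ 159 → quotient 6, remainder 62
159 ÷ 62 → quotient 2, remainder 35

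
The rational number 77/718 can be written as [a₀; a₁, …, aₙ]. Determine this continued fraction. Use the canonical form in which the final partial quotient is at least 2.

77 = 0·718 + 77, so a_0 = 0
718 = 9·77 + 25, so a_1 = 9
77 = 3·25 + 2, so a_2 = 3
25 = 12·2 + 1, so a_3 = 12
2 = 2·1 + 0, so a_4 = 2

[0; 9, 3, 12, 2]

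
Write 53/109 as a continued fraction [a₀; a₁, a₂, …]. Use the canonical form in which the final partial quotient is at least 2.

[0; 2, 17, 1, 2]

Apply division with remainder until the remainder is 0:
53 = 0·109 + 53, so a_0 = 0
109 = 2·53 + 3, so a_1 = 2
53 = 17·3 + 2, so a_2 = 17
3 = 1·2 + 1, so a_3 = 1
2 = 2·1 + 0, so a_4 = 2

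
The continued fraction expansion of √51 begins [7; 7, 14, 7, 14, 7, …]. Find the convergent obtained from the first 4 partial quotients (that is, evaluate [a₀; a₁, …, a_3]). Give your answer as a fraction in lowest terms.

4999/700

Start with 7.
14 + 1/(7/1) = 14 + 1/7 = 99/7
7 + 1/(99/7) = 7 + 7/99 = 700/99
7 + 1/(700/99) = 7 + 99/700 = 4999/700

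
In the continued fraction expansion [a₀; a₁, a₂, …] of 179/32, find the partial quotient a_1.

179 = 5·32 + 19, so a_0 = 5
32 = 1·19 + 13, so a_1 = 1

1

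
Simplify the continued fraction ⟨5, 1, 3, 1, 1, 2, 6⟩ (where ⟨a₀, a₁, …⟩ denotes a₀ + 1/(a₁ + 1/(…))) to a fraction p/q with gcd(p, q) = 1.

850/147

Work from the innermost term outward:
Start with 6.
2 + 1/(6/1) = 2 + 1/6 = 13/6
1 + 1/(13/6) = 1 + 6/13 = 19/13
1 + 1/(19/13) = 1 + 13/19 = 32/19
3 + 1/(32/19) = 3 + 19/32 = 115/32
1 + 1/(115/32) = 1 + 32/115 = 147/115
5 + 1/(147/115) = 5 + 115/147 = 850/147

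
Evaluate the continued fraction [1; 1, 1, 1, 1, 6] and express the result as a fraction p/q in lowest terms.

a_0 = 1: 1/1
a_1 = 1: 2/1
a_2 = 1: 3/2
a_3 = 1: 5/3
a_4 = 1: 8/5
a_5 = 6: 53/33

53/33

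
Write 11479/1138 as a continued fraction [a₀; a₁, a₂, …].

Run the Euclidean algorithm, recording each quotient:
11479 = 10·1138 + 99, so a_0 = 10
1138 = 11·99 + 49, so a_1 = 11
99 = 2·49 + 1, so a_2 = 2
49 = 49·1 + 0, so a_3 = 49

[10; 11, 2, 49]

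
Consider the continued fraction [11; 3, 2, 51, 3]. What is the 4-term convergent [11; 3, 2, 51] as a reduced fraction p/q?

Start with 51.
2 + 1/(51/1) = 2 + 1/51 = 103/51
3 + 1/(103/51) = 3 + 51/103 = 360/103
11 + 1/(360/103) = 11 + 103/360 = 4063/360

4063/360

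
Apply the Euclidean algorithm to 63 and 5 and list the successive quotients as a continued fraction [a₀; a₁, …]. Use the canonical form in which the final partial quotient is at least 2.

⌊63/5⌋ = 12, remainder 3
⌊5/3⌋ = 1, remainder 2
⌊3/2⌋ = 1, remainder 1
⌊2/1⌋ = 2, remainder 0

[12; 1, 1, 2]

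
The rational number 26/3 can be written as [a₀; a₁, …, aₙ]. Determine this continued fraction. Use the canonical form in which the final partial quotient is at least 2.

⌊26/3⌋ = 8, remainder 2
⌊3/2⌋ = 1, remainder 1
⌊2/1⌋ = 2, remainder 0

[8; 1, 2]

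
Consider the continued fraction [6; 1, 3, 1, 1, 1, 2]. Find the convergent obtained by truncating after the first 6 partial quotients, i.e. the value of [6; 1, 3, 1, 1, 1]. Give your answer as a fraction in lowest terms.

Starting at the tail and folding back:
Start with 1.
1 + 1/(1/1) = 1 + 1/1 = 2/1
1 + 1/(2/1) = 1 + 1/2 = 3/2
3 + 1/(3/2) = 3 + 2/3 = 11/3
1 + 1/(11/3) = 1 + 3/11 = 14/11
6 + 1/(14/11) = 6 + 11/14 = 95/14

95/14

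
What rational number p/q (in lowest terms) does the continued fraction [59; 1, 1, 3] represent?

Use the convergent recurrence hₖ = aₖ·hₖ₋₁ + hₖ₋₂ (and likewise for the denominators kₖ):
a_0 = 59: 59/1
a_1 = 1: 60/1
a_2 = 1: 119/2
a_3 = 3: 417/7

417/7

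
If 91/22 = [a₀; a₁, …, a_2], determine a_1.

91 = 4·22 + 3, so a_0 = 4
22 = 7·3 + 1, so a_1 = 7

7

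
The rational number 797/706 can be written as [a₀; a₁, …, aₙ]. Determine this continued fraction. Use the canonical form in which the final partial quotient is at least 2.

[1; 7, 1, 3, 7, 3]

Run the Euclidean algorithm, recording each quotient:
⌊797/706⌋ = 1, remainder 91
⌊706/91⌋ = 7, remainder 69
⌊91/69⌋ = 1, remainder 22
⌊69/22⌋ = 3, remainder 3
⌊22/3⌋ = 7, remainder 1
⌊3/1⌋ = 3, remainder 0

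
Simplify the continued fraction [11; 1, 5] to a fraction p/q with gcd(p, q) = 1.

Work from the innermost term outward:
Start with 5.
1 + 1/(5/1) = 1 + 1/5 = 6/5
11 + 1/(6/5) = 11 + 5/6 = 71/6

71/6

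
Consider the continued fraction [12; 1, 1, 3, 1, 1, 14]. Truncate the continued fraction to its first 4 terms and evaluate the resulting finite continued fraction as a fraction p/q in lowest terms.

Start with 3.
1 + 1/(3/1) = 1 + 1/3 = 4/3
1 + 1/(4/3) = 1 + 3/4 = 7/4
12 + 1/(7/4) = 12 + 4/7 = 88/7

88/7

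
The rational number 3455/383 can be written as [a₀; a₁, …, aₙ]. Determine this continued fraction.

[9; 47, 1, 7]

Apply division with remainder until the remainder is 0:
3455 = 9·383 + 8, so a_0 = 9
383 = 47·8 + 7, so a_1 = 47
8 = 1·7 + 1, so a_2 = 1
7 = 7·1 + 0, so a_3 = 7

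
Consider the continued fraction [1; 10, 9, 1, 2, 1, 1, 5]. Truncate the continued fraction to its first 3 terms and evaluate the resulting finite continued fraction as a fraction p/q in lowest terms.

100/91

Work from the innermost term outward:
Start with 9.
10 + 1/(9/1) = 10 + 1/9 = 91/9
1 + 1/(91/9) = 1 + 9/91 = 100/91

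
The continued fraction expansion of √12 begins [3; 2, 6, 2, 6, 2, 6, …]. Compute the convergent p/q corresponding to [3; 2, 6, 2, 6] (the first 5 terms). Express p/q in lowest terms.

627/181

Starting at the tail and folding back:
Start with 6.
2 + 1/(6/1) = 2 + 1/6 = 13/6
6 + 1/(13/6) = 6 + 6/13 = 84/13
2 + 1/(84/13) = 2 + 13/84 = 181/84
3 + 1/(181/84) = 3 + 84/181 = 627/181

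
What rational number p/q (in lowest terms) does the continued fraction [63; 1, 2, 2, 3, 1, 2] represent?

Collapse the nested fraction from the inside out:
Start with 2.
1 + 1/(2/1) = 1 + 1/2 = 3/2
3 + 1/(3/2) = 3 + 2/3 = 11/3
2 + 1/(11/3) = 2 + 3/11 = 25/11
2 + 1/(25/11) = 2 + 11/25 = 61/25
1 + 1/(61/25) = 1 + 25/61 = 86/61
63 + 1/(86/61) = 63 + 61/86 = 5479/86

5479/86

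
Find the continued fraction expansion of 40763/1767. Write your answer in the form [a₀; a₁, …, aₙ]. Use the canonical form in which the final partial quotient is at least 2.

[23; 14, 2, 14, 1, 3]

Run the Euclidean algorithm, recording each quotient:
⌊40763/1767⌋ = 23, remainder 122
⌊1767/122⌋ = 14, remainder 59
⌊122/59⌋ = 2, remainder 4
⌊59/4⌋ = 14, remainder 3
⌊4/3⌋ = 1, remainder 1
⌊3/1⌋ = 3, remainder 0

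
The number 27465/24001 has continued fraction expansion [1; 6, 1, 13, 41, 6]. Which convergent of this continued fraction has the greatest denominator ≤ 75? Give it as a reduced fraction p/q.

List convergents until the denominator exceeds the bound:
a_0 = 1: 1/1  (≤ bound)
a_1 = 6: 7/6  (≤ bound)
a_2 = 1: 8/7  (≤ bound)
a_3 = 13: 111/97  (> 75, stop)

8/7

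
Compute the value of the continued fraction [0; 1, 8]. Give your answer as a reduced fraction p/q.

Work from the innermost term outward:
Start with 8.
1 + 1/(8/1) = 1 + 1/8 = 9/8
0 + 1/(9/8) = 0 + 8/9 = 8/9

8/9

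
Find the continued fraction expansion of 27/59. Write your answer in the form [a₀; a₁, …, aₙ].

27 ÷ 59 → quotient 0, remainder 27
59 ÷ 27 → quotient 2, remainder 5
27 ÷ 5 → quotient 5, remainder 2
5 ÷ 2 → quotient 2, remainder 1
2 ÷ 1 → quotient 2, remainder 0

[0; 2, 5, 2, 2]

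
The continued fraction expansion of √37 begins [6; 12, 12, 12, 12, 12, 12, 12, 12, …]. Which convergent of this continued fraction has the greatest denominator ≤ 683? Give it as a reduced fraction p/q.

a_0 = 6: 6/1  (≤ bound)
a_1 = 12: 73/12  (≤ bound)
a_2 = 12: 882/145  (≤ bound)
a_3 = 12: 10657/1752  (> 683, stop)

882/145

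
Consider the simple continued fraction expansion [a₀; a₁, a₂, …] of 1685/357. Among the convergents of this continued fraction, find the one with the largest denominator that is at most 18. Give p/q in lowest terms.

33/7

a_0 = 4: 4/1  (≤ bound)
a_1 = 1: 5/1  (≤ bound)
a_2 = 2: 14/3  (≤ bound)
a_3 = 1: 19/4  (≤ bound)
a_4 = 1: 33/7  (≤ bound)
a_5 = 3: 118/25  (> 18, stop)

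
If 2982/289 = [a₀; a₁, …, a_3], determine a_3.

Repeatedly divide and take the remainder:
⌊2982/289⌋ = 10, remainder 92
⌊289/92⌋ = 3, remainder 13
⌊92/13⌋ = 7, remainder 1
⌊13/1⌋ = 13, remainder 0

13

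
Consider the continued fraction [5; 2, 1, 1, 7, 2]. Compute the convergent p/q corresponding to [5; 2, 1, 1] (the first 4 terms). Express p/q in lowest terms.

27/5

Start with 1.
1 + 1/(1/1) = 1 + 1/1 = 2/1
2 + 1/(2/1) = 2 + 1/2 = 5/2
5 + 1/(5/2) = 5 + 2/5 = 27/5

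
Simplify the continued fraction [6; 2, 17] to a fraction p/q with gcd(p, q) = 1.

Start with 17.
2 + 1/(17/1) = 2 + 1/17 = 35/17
6 + 1/(35/17) = 6 + 17/35 = 227/35

227/35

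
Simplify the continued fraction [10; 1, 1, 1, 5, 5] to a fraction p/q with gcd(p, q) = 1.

a_0 = 10: 10/1
a_1 = 1: 11/1
a_2 = 1: 21/2
a_3 = 1: 32/3
a_4 = 5: 181/17
a_5 = 5: 937/88

937/88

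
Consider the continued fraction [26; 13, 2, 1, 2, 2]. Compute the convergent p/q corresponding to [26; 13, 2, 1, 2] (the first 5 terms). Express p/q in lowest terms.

Start with 2.
1 + 1/(2/1) = 1 + 1/2 = 3/2
2 + 1/(3/2) = 2 + 2/3 = 8/3
13 + 1/(8/3) = 13 + 3/8 = 107/8
26 + 1/(107/8) = 26 + 8/107 = 2790/107

2790/107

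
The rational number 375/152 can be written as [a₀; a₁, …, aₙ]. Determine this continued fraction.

⌊375/152⌋ = 2, remainder 71
⌊152/71⌋ = 2, remainder 10
⌊71/10⌋ = 7, remainder 1
⌊10/1⌋ = 10, remainder 0

[2; 2, 7, 10]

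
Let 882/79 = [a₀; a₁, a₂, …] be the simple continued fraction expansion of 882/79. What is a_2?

882 = 11·79 + 13, so a_0 = 11
79 = 6·13 + 1, so a_1 = 6
13 = 13·1 + 0, so a_2 = 13

13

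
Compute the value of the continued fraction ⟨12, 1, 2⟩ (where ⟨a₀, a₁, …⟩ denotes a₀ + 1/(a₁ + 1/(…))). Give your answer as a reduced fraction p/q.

Compute successive convergents:
a_0 = 12: 12/1
a_1 = 1: 13/1
a_2 = 2: 38/3

38/3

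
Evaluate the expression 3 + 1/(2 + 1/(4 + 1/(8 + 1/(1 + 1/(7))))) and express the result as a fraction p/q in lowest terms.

a_0 = 3: 3/1
a_1 = 2: 7/2
a_2 = 4: 31/9
a_3 = 8: 255/74
a_4 = 1: 286/83
a_5 = 7: 2257/655

2257/655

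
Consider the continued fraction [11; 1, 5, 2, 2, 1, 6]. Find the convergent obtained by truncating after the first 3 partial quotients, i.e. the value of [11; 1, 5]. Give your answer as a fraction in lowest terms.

Starting at the tail and folding back:
Start with 5.
1 + 1/(5/1) = 1 + 1/5 = 6/5
11 + 1/(6/5) = 11 + 5/6 = 71/6

71/6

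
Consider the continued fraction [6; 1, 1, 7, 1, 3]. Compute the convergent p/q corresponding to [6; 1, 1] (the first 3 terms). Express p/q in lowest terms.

13/2

a_0 = 6: 6/1
a_1 = 1: 7/1
a_2 = 1: 13/2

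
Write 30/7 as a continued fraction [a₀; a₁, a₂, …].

⌊30/7⌋ = 4, remainder 2
⌊7/2⌋ = 3, remainder 1
⌊2/1⌋ = 2, remainder 0

[4; 3, 2]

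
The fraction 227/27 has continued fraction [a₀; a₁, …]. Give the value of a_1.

227 ÷ 27 → quotient 8, remainder 11
27 ÷ 11 → quotient 2, remainder 5

2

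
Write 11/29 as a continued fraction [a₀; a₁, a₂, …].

Apply division with remainder until the remainder is 0:
11 = 0·29 + 11, so a_0 = 0
29 = 2·11 + 7, so a_1 = 2
11 = 1·7 + 4, so a_2 = 1
7 = 1·4 + 3, so a_3 = 1
4 = 1·3 + 1, so a_4 = 1
3 = 3·1 + 0, so a_5 = 3

[0; 2, 1, 1, 1, 3]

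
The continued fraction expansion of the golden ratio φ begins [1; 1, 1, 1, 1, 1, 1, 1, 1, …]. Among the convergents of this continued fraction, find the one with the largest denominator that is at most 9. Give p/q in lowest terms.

13/8

a_0 = 1: 1/1  (≤ bound)
a_1 = 1: 2/1  (≤ bound)
a_2 = 1: 3/2  (≤ bound)
a_3 = 1: 5/3  (≤ bound)
a_4 = 1: 8/5  (≤ bound)
a_5 = 1: 13/8  (≤ bound)
a_6 = 1: 21/13  (> 9, stop)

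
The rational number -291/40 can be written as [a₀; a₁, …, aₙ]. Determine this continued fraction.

[-8; 1, 2, 1, 1, 1, 3]

-291 ÷ 40 → quotient -8, remainder 29
40 ÷ 29 → quotient 1, remainder 11
29 ÷ 11 → quotient 2, remainder 7
11 ÷ 7 → quotient 1, remainder 4
7 ÷ 4 → quotient 1, remainder 3
4 ÷ 3 → quotient 1, remainder 1
3 ÷ 1 → quotient 3, remainder 0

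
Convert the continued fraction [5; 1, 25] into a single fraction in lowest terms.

155/26

a_0 = 5: 5/1
a_1 = 1: 6/1
a_2 = 25: 155/26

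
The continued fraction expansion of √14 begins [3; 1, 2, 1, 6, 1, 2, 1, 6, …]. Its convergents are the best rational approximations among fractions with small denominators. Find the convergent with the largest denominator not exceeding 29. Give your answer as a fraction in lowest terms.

101/27

List convergents until the denominator exceeds the bound:
a_0 = 3: 3/1  (≤ bound)
a_1 = 1: 4/1  (≤ bound)
a_2 = 2: 11/3  (≤ bound)
a_3 = 1: 15/4  (≤ bound)
a_4 = 6: 101/27  (≤ bound)
a_5 = 1: 116/31  (> 29, stop)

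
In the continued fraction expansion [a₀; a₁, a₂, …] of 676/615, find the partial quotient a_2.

12

676 ÷ 615 → quotient 1, remainder 61
615 ÷ 61 → quotient 10, remainder 5
61 ÷ 5 → quotient 12, remainder 1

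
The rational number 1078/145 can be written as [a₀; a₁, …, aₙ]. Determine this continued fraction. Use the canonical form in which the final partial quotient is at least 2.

1078 = 7·145 + 63, so a_0 = 7
145 = 2·63 + 19, so a_1 = 2
63 = 3·19 + 6, so a_2 = 3
19 = 3·6 + 1, so a_3 = 3
6 = 6·1 + 0, so a_4 = 6

[7; 2, 3, 3, 6]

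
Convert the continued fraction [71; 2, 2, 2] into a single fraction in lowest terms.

a_0 = 71: 71/1
a_1 = 2: 143/2
a_2 = 2: 357/5
a_3 = 2: 857/12

857/12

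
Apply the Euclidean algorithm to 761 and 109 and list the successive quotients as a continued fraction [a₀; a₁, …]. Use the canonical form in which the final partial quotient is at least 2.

761 ÷ 109 → quotient 6, remainder 107
109 ÷ 107 → quotient 1, remainder 2
107 ÷ 2 → quotient 53, remainder 1
2 ÷ 1 → quotient 2, remainder 0

[6; 1, 53, 2]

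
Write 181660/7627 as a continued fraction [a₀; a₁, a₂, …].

181660 = 23·7627 + 6239, so a_0 = 23
7627 = 1·6239 + 1388, so a_1 = 1
6239 = 4·1388 + 687, so a_2 = 4
1388 = 2·687 + 14, so a_3 = 2
687 = 49·14 + 1, so a_4 = 49
14 = 14·1 + 0, so a_5 = 14

[23; 1, 4, 2, 49, 14]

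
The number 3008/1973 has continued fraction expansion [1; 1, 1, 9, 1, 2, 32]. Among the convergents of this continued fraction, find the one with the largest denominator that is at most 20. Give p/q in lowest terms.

List convergents until the denominator exceeds the bound:
a_0 = 1: 1/1  (≤ bound)
a_1 = 1: 2/1  (≤ bound)
a_2 = 1: 3/2  (≤ bound)
a_3 = 9: 29/19  (≤ bound)
a_4 = 1: 32/21  (> 20, stop)

29/19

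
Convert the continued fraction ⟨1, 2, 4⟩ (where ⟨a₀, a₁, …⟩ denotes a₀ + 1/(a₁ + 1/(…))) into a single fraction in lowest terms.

13/9

Start with 4.
2 + 1/(4/1) = 2 + 1/4 = 9/4
1 + 1/(9/4) = 1 + 4/9 = 13/9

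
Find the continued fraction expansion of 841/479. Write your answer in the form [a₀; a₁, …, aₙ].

⌊841/479⌋ = 1, remainder 362
⌊479/362⌋ = 1, remainder 117
⌊362/117⌋ = 3, remainder 11
⌊117/11⌋ = 10, remainder 7
⌊11/7⌋ = 1, remainder 4
⌊7/4⌋ = 1, remainder 3
⌊4/3⌋ = 1, remainder 1
⌊3/1⌋ = 3, remainder 0

[1; 1, 3, 10, 1, 1, 1, 3]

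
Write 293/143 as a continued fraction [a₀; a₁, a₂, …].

293 = 2·143 + 7, so a_0 = 2
143 = 20·7 + 3, so a_1 = 20
7 = 2·3 + 1, so a_2 = 2
3 = 3·1 + 0, so a_3 = 3

[2; 20, 2, 3]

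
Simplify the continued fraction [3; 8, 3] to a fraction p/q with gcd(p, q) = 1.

78/25

Use the convergent recurrence hₖ = aₖ·hₖ₋₁ + hₖ₋₂ (and likewise for the denominators kₖ):
a_0 = 3: 3/1
a_1 = 8: 25/8
a_2 = 3: 78/25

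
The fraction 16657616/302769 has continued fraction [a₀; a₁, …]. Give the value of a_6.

16657616 = 55·302769 + 5321, so a_0 = 55
302769 = 56·5321 + 4793, so a_1 = 56
5321 = 1·4793 + 528, so a_2 = 1
4793 = 9·528 + 41, so a_3 = 9
528 = 12·41 + 36, so a_4 = 12
41 = 1·36 + 5, so a_5 = 1
36 = 7·5 + 1, so a_6 = 7

7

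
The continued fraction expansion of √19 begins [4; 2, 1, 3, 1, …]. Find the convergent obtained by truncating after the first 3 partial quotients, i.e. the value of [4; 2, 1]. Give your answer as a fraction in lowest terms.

13/3

Collapse the nested fraction from the inside out:
Start with 1.
2 + 1/(1/1) = 2 + 1/1 = 3/1
4 + 1/(3/1) = 4 + 1/3 = 13/3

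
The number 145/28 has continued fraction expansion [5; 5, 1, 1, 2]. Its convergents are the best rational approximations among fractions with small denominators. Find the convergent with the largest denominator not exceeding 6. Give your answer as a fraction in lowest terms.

31/6

a_0 = 5: 5/1  (≤ bound)
a_1 = 5: 26/5  (≤ bound)
a_2 = 1: 31/6  (≤ bound)
a_3 = 1: 57/11  (> 6, stop)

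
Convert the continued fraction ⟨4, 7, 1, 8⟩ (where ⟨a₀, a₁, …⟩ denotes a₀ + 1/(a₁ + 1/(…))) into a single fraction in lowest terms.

Start with 8.
1 + 1/(8/1) = 1 + 1/8 = 9/8
7 + 1/(9/8) = 7 + 8/9 = 71/9
4 + 1/(71/9) = 4 + 9/71 = 293/71

293/71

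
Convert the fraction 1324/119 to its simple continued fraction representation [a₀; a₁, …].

[11; 7, 1, 14]

Apply division with remainder until the remainder is 0:
1324 ÷ 119 → quotient 11, remainder 15
119 ÷ 15 → quotient 7, remainder 14
15 ÷ 14 → quotient 1, remainder 1
14 ÷ 1 → quotient 14, remainder 0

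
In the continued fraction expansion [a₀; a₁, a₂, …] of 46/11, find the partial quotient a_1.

5

46 ÷ 11 → quotient 4, remainder 2
11 ÷ 2 → quotient 5, remainder 1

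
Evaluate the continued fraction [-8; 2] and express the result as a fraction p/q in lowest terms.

Use the convergent recurrence hₖ = aₖ·hₖ₋₁ + hₖ₋₂ (and likewise for the denominators kₖ):
a_0 = -8: -8/1
a_1 = 2: -15/2

-15/2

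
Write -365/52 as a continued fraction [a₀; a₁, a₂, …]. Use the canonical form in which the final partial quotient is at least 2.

-365 ÷ 52 → quotient -8, remainder 51
52 ÷ 51 → quotient 1, remainder 1
51 ÷ 1 → quotient 51, remainder 0

[-8; 1, 51]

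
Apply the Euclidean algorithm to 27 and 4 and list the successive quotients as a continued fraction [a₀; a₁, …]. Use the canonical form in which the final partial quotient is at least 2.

27 = 6·4 + 3, so a_0 = 6
4 = 1·3 + 1, so a_1 = 1
3 = 3·1 + 0, so a_2 = 3

[6; 1, 3]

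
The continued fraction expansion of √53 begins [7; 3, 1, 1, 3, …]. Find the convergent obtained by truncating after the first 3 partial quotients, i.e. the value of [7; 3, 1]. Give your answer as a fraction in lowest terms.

29/4

Start with 1.
3 + 1/(1/1) = 3 + 1/1 = 4/1
7 + 1/(4/1) = 7 + 1/4 = 29/4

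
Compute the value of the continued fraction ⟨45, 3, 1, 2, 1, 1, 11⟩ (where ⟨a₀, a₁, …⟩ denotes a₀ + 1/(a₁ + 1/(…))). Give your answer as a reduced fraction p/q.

Work from the innermost term outward:
Start with 11.
1 + 1/(11/1) = 1 + 1/11 = 12/11
1 + 1/(12/11) = 1 + 11/12 = 23/12
2 + 1/(23/12) = 2 + 12/23 = 58/23
1 + 1/(58/23) = 1 + 23/58 = 81/58
3 + 1/(81/58) = 3 + 58/81 = 301/81
45 + 1/(301/81) = 45 + 81/301 = 13626/301

13626/301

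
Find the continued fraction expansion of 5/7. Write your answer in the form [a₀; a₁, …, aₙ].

5 = 0·7 + 5, so a_0 = 0
7 = 1·5 + 2, so a_1 = 1
5 = 2·2 + 1, so a_2 = 2
2 = 2·1 + 0, so a_3 = 2

[0; 1, 2, 2]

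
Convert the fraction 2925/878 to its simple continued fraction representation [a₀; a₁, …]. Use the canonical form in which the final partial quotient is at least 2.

[3; 3, 58, 5]

Apply division with remainder until the remainder is 0:
2925 = 3·878 + 291, so a_0 = 3
878 = 3·291 + 5, so a_1 = 3
291 = 58·5 + 1, so a_2 = 58
5 = 5·1 + 0, so a_3 = 5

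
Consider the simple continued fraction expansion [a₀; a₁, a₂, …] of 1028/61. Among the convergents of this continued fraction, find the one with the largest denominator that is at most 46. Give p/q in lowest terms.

455/27

a_0 = 16: 16/1  (≤ bound)
a_1 = 1: 17/1  (≤ bound)
a_2 = 5: 101/6  (≤ bound)
a_3 = 1: 118/7  (≤ bound)
a_4 = 3: 455/27  (≤ bound)
a_5 = 2: 1028/61  (> 46, stop)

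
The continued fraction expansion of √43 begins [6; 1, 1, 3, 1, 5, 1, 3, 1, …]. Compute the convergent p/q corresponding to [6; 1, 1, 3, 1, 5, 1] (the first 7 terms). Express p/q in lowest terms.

400/61

Use the convergent recurrence hₖ = aₖ·hₖ₋₁ + hₖ₋₂ (and likewise for the denominators kₖ):
a_0 = 6: 6/1
a_1 = 1: 7/1
a_2 = 1: 13/2
a_3 = 3: 46/7
a_4 = 1: 59/9
a_5 = 5: 341/52
a_6 = 1: 400/61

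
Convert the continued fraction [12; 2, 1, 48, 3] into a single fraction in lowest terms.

5440/441

Start with 3.
48 + 1/(3/1) = 48 + 1/3 = 145/3
1 + 1/(145/3) = 1 + 3/145 = 148/145
2 + 1/(148/145) = 2 + 145/148 = 441/148
12 + 1/(441/148) = 12 + 148/441 = 5440/441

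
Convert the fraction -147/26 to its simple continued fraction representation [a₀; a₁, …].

Apply division with remainder until the remainder is 0:
-147 = -6·26 + 9, so a_0 = -6
26 = 2·9 + 8, so a_1 = 2
9 = 1·8 + 1, so a_2 = 1
8 = 8·1 + 0, so a_3 = 8

[-6; 2, 1, 8]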